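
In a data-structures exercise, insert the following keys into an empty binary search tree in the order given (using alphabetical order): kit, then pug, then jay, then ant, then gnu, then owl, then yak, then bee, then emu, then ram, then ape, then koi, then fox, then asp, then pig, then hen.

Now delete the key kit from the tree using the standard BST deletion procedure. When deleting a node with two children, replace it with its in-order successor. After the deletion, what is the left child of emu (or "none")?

none

Insert kit: tree is empty, so kit becomes the root.
Insert pug: pug > kit → go right. Place as right child of kit.
Insert jay: jay < kit → go left. Place as left child of kit.
Insert ant: ant < kit → go left; ant < jay → go left. Place as left child of jay.
Insert gnu: gnu < kit → go left; gnu < jay → go left; gnu > ant → go right. Place as right child of ant.
Insert owl: owl > kit → go right; owl < pug → go left. Place as left child of pug.
Insert yak: yak > kit → go right; yak > pug → go right. Place as right child of pug.
Insert bee: bee < kit → go left; bee < jay → go left; bee > ant → go right; bee < gnu → go left. Place as left child of gnu.
Insert emu: emu < kit → go left; emu < jay → go left; emu > ant → go right; emu < gnu → go left; emu > bee → go right. Place as right child of bee.
Insert ram: ram > kit → go right; ram > pug → go right; ram < yak → go left. Place as left child of yak.
Insert ape: ape < kit → go left; ape < jay → go left; ape > ant → go right; ape < gnu → go left; ape < bee → go left. Place as left child of bee.
Insert koi: koi > kit → go right; koi < pug → go left; koi < owl → go left. Place as left child of owl.
Insert fox: fox < kit → go left; fox < jay → go left; fox > ant → go right; fox < gnu → go left; fox > bee → go right; fox > emu → go right. Place as right child of emu.
Insert asp: asp < kit → go left; asp < jay → go left; asp > ant → go right; asp < gnu → go left; asp < bee → go left; asp > ape → go right. Place as right child of ape.
Insert pig: pig > kit → go right; pig < pug → go left; pig > owl → go right. Place as right child of owl.
Insert hen: hen < kit → go left; hen < jay → go left; hen > ant → go right; hen > gnu → go right. Place as right child of gnu.

Delete kit (two children — replace with in-order successor).
After deletion, emu's left child: none.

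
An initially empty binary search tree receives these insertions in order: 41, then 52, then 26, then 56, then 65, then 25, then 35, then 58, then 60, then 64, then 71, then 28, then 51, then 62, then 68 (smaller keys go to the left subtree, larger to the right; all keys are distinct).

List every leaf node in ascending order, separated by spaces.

25 28 51 62 68

41: root
52: right child of 41 (depth 1)
26: left child of 41 (depth 1)
56: right child of 52 (depth 2)
65: right child of 56 (depth 3)
25: left child of 26 (depth 2)
35: right child of 26 (depth 2)
58: left child of 65 (depth 4)
60: right child of 58 (depth 5)
64: right child of 60 (depth 6)
71: right child of 65 (depth 4)
28: left child of 35 (depth 3)
51: left child of 52 (depth 2)
62: left child of 64 (depth 7)
68: left child of 71 (depth 5)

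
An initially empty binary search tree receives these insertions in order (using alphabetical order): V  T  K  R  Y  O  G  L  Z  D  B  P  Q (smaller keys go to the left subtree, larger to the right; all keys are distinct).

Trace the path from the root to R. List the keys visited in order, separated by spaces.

Insert V: tree is empty, so V becomes the root.
Insert T: T < V → go left. Place as left child of V.
Insert K: K < V → go left; K < T → go left. Place as left child of T.
Insert R: R < V → go left; R < T → go left; R > K → go right. Place as right child of K.
Insert Y: Y > V → go right. Place as right child of V.
Insert O: O < V → go left; O < T → go left; O > K → go right; O < R → go left. Place as left child of R.
Insert G: G < V → go left; G < T → go left; G < K → go left. Place as left child of K.
Insert L: L < V → go left; L < T → go left; L > K → go right; L < R → go left; L < O → go left. Place as left child of O.
Insert Z: Z > V → go right; Z > Y → go right. Place as right child of Y.
Insert D: D < V → go left; D < T → go left; D < K → go left; D < G → go left. Place as left child of G.
Insert B: B < V → go left; B < T → go left; B < K → go left; B < G → go left; B < D → go left. Place as left child of D.
Insert P: P < V → go left; P < T → go left; P > K → go right; P < R → go left; P > O → go right. Place as right child of O.
Insert Q: Q < V → go left; Q < T → go left; Q > K → go right; Q < R → go left; Q > O → go right; Q > P → go right. Place as right child of P.

V T K R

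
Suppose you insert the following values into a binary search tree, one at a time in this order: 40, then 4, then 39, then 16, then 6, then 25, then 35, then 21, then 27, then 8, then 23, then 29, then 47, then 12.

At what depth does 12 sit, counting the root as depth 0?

6

Resulting structure (node: left, right):
  40: L=4, R=47
  4: L=–, R=39
  39: L=16, R=–
  16: L=6, R=25
  6: L=–, R=8
  25: L=21, R=35
  35: L=27, R=–
  21: L=–, R=23
  27: L=–, R=29
  8: L=–, R=12
  23: L=–, R=–
  29: L=–, R=–
  47: L=–, R=–
  12: L=–, R=–

Path to 12: 40 → 4 → 39 → 16 → 6 → 8 → 12, which is 6 edges.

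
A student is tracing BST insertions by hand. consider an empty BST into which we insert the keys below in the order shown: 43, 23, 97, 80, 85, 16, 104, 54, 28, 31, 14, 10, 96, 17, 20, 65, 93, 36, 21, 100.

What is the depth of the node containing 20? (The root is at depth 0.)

Insert 43: tree is empty, so 43 becomes the root.
Insert 23: 23 < 43 → go left. Place as left child of 43.
Insert 97: 97 > 43 → go right. Place as right child of 43.
Insert 80: 80 > 43 → go right; 80 < 97 → go left. Place as left child of 97.
Insert 85: 85 > 43 → go right; 85 < 97 → go left; 85 > 80 → go right. Place as right child of 80.
Insert 16: 16 < 43 → go left; 16 < 23 → go left. Place as left child of 23.
Insert 104: 104 > 43 → go right; 104 > 97 → go right. Place as right child of 97.
Insert 54: 54 > 43 → go right; 54 < 97 → go left; 54 < 80 → go left. Place as left child of 80.
Insert 28: 28 < 43 → go left; 28 > 23 → go right. Place as right child of 23.
Insert 31: 31 < 43 → go left; 31 > 23 → go right; 31 > 28 → go right. Place as right child of 28.
Insert 14: 14 < 43 → go left; 14 < 23 → go left; 14 < 16 → go left. Place as left child of 16.
Insert 10: 10 < 43 → go left; 10 < 23 → go left; 10 < 16 → go left; 10 < 14 → go left. Place as left child of 14.
Insert 96: 96 > 43 → go right; 96 < 97 → go left; 96 > 80 → go right; 96 > 85 → go right. Place as right child of 85.
Insert 17: 17 < 43 → go left; 17 < 23 → go left; 17 > 16 → go right. Place as right child of 16.
Insert 20: 20 < 43 → go left; 20 < 23 → go left; 20 > 16 → go right; 20 > 17 → go right. Place as right child of 17.
Insert 65: 65 > 43 → go right; 65 < 97 → go left; 65 < 80 → go left; 65 > 54 → go right. Place as right child of 54.
Insert 93: 93 > 43 → go right; 93 < 97 → go left; 93 > 80 → go right; 93 > 85 → go right; 93 < 96 → go left. Place as left child of 96.
Insert 36: 36 < 43 → go left; 36 > 23 → go right; 36 > 28 → go right; 36 > 31 → go right. Place as right child of 31.
Insert 21: 21 < 43 → go left; 21 < 23 → go left; 21 > 16 → go right; 21 > 17 → go right; 21 > 20 → go right. Place as right child of 20.
Insert 100: 100 > 43 → go right; 100 > 97 → go right; 100 < 104 → go left. Place as left child of 104.

Path to 20: 43 → 23 → 16 → 17 → 20, which is 4 edges.

4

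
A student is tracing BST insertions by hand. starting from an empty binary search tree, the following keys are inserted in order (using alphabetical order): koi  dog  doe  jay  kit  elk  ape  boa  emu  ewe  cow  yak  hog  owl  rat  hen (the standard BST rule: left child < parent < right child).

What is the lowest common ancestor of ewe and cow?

dog

Insert koi: tree is empty, so koi becomes the root.
Insert dog: dog < koi → go left. Place as left child of koi.
Insert doe: doe < koi → go left; doe < dog → go left. Place as left child of dog.
Insert jay: jay < koi → go left; jay > dog → go right. Place as right child of dog.
Insert kit: kit < koi → go left; kit > dog → go right; kit > jay → go right. Place as right child of jay.
Insert elk: elk < koi → go left; elk > dog → go right; elk < jay → go left. Place as left child of jay.
Insert ape: ape < koi → go left; ape < dog → go left; ape < doe → go left. Place as left child of doe.
Insert boa: boa < koi → go left; boa < dog → go left; boa < doe → go left; boa > ape → go right. Place as right child of ape.
Insert emu: emu < koi → go left; emu > dog → go right; emu < jay → go left; emu > elk → go right. Place as right child of elk.
Insert ewe: ewe < koi → go left; ewe > dog → go right; ewe < jay → go left; ewe > elk → go right; ewe > emu → go right. Place as right child of emu.
Insert cow: cow < koi → go left; cow < dog → go left; cow < doe → go left; cow > ape → go right; cow > boa → go right. Place as right child of boa.
Insert yak: yak > koi → go right. Place as right child of koi.
Insert hog: hog < koi → go left; hog > dog → go right; hog < jay → go left; hog > elk → go right; hog > emu → go right; hog > ewe → go right. Place as right child of ewe.
Insert owl: owl > koi → go right; owl < yak → go left. Place as left child of yak.
Insert rat: rat > koi → go right; rat < yak → go left; rat > owl → go right. Place as right child of owl.
Insert hen: hen < koi → go left; hen > dog → go right; hen < jay → go left; hen > elk → go right; hen > emu → go right; hen > ewe → go right; hen < hog → go left. Place as left child of hog.

Path to ewe: koi → dog → jay → elk → emu → ewe
Path to cow: koi → dog → doe → ape → boa → cow
The paths share a prefix ending at dog, then split left and right.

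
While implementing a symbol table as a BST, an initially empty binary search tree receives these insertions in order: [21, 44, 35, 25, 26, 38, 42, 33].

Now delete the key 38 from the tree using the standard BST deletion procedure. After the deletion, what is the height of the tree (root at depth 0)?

5

Resulting structure (node: left, right):
  21: L=–, R=44
  44: L=35, R=–
  35: L=25, R=38
  25: L=–, R=26
  26: L=–, R=33
  38: L=–, R=42
  42: L=–, R=–
  33: L=–, R=–

Delete 38 (at most one child — splice it out).
After deletion, deepest node is 33 at depth 5.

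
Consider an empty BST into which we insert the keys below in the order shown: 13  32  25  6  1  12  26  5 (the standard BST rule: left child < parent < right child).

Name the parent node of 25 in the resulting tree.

32

Resulting structure (node: left, right):
  13: L=6, R=32
  32: L=25, R=–
  25: L=–, R=26
  6: L=1, R=12
  1: L=–, R=5
  12: L=–, R=–
  26: L=–, R=–
  5: L=–, R=–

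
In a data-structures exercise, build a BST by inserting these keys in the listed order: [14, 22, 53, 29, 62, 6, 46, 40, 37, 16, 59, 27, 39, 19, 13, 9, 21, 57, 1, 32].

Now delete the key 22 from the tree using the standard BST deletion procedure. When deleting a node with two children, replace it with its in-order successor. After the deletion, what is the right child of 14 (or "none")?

Resulting structure (node: left, right):
  14: L=6, R=22
  22: L=16, R=53
  53: L=29, R=62
  29: L=27, R=46
  62: L=59, R=–
  6: L=1, R=13
  46: L=40, R=–
  40: L=37, R=–
  37: L=32, R=39
  16: L=–, R=19
  59: L=57, R=–
  27: L=–, R=–
  39: L=–, R=–
  19: L=–, R=21
  13: L=9, R=–
  9: L=–, R=–
  21: L=–, R=–
  57: L=–, R=–
  1: L=–, R=–
  32: L=–, R=–

Delete 22 (two children — replace with in-order successor).
After deletion, 14's right child: 27.

27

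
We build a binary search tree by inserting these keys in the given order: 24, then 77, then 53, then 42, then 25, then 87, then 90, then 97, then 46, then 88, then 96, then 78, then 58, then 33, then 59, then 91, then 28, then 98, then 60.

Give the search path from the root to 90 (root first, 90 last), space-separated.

24 77 87 90

Insert 24: tree is empty, so 24 becomes the root.
Insert 77: 77 > 24 → go right. Place as right child of 24.
Insert 53: 53 > 24 → go right; 53 < 77 → go left. Place as left child of 77.
Insert 42: 42 > 24 → go right; 42 < 77 → go left; 42 < 53 → go left. Place as left child of 53.
Insert 25: 25 > 24 → go right; 25 < 77 → go left; 25 < 53 → go left; 25 < 42 → go left. Place as left child of 42.
Insert 87: 87 > 24 → go right; 87 > 77 → go right. Place as right child of 77.
Insert 90: 90 > 24 → go right; 90 > 77 → go right; 90 > 87 → go right. Place as right child of 87.
Insert 97: 97 > 24 → go right; 97 > 77 → go right; 97 > 87 → go right; 97 > 90 → go right. Place as right child of 90.
Insert 46: 46 > 24 → go right; 46 < 77 → go left; 46 < 53 → go left; 46 > 42 → go right. Place as right child of 42.
Insert 88: 88 > 24 → go right; 88 > 77 → go right; 88 > 87 → go right; 88 < 90 → go left. Place as left child of 90.
Insert 96: 96 > 24 → go right; 96 > 77 → go right; 96 > 87 → go right; 96 > 90 → go right; 96 < 97 → go left. Place as left child of 97.
Insert 78: 78 > 24 → go right; 78 > 77 → go right; 78 < 87 → go left. Place as left child of 87.
Insert 58: 58 > 24 → go right; 58 < 77 → go left; 58 > 53 → go right. Place as right child of 53.
Insert 33: 33 > 24 → go right; 33 < 77 → go left; 33 < 53 → go left; 33 < 42 → go left; 33 > 25 → go right. Place as right child of 25.
Insert 59: 59 > 24 → go right; 59 < 77 → go left; 59 > 53 → go right; 59 > 58 → go right. Place as right child of 58.
Insert 91: 91 > 24 → go right; 91 > 77 → go right; 91 > 87 → go right; 91 > 90 → go right; 91 < 97 → go left; 91 < 96 → go left. Place as left child of 96.
Insert 28: 28 > 24 → go right; 28 < 77 → go left; 28 < 53 → go left; 28 < 42 → go left; 28 > 25 → go right; 28 < 33 → go left. Place as left child of 33.
Insert 98: 98 > 24 → go right; 98 > 77 → go right; 98 > 87 → go right; 98 > 90 → go right; 98 > 97 → go right. Place as right child of 97.
Insert 60: 60 > 24 → go right; 60 < 77 → go left; 60 > 53 → go right; 60 > 58 → go right; 60 > 59 → go right. Place as right child of 59.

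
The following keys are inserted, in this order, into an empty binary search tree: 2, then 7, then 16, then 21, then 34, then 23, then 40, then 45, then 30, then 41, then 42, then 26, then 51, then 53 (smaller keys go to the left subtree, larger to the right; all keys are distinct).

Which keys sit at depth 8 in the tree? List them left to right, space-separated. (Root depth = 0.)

Insert 2: tree is empty, so 2 becomes the root.
Insert 7: 7 > 2 → go right. Place as right child of 2.
Insert 16: 16 > 2 → go right; 16 > 7 → go right. Place as right child of 7.
Insert 21: 21 > 2 → go right; 21 > 7 → go right; 21 > 16 → go right. Place as right child of 16.
Insert 34: 34 > 2 → go right; 34 > 7 → go right; 34 > 16 → go right; 34 > 21 → go right. Place as right child of 21.
Insert 23: 23 > 2 → go right; 23 > 7 → go right; 23 > 16 → go right; 23 > 21 → go right; 23 < 34 → go left. Place as left child of 34.
Insert 40: 40 > 2 → go right; 40 > 7 → go right; 40 > 16 → go right; 40 > 21 → go right; 40 > 34 → go right. Place as right child of 34.
Insert 45: 45 > 2 → go right; 45 > 7 → go right; 45 > 16 → go right; 45 > 21 → go right; 45 > 34 → go right; 45 > 40 → go right. Place as right child of 40.
Insert 30: 30 > 2 → go right; 30 > 7 → go right; 30 > 16 → go right; 30 > 21 → go right; 30 < 34 → go left; 30 > 23 → go right. Place as right child of 23.
Insert 41: 41 > 2 → go right; 41 > 7 → go right; 41 > 16 → go right; 41 > 21 → go right; 41 > 34 → go right; 41 > 40 → go right; 41 < 45 → go left. Place as left child of 45.
Insert 42: 42 > 2 → go right; 42 > 7 → go right; 42 > 16 → go right; 42 > 21 → go right; 42 > 34 → go right; 42 > 40 → go right; 42 < 45 → go left; 42 > 41 → go right. Place as right child of 41.
Insert 26: 26 > 2 → go right; 26 > 7 → go right; 26 > 16 → go right; 26 > 21 → go right; 26 < 34 → go left; 26 > 23 → go right; 26 < 30 → go left. Place as left child of 30.
Insert 51: 51 > 2 → go right; 51 > 7 → go right; 51 > 16 → go right; 51 > 21 → go right; 51 > 34 → go right; 51 > 40 → go right; 51 > 45 → go right. Place as right child of 45.
Insert 53: 53 > 2 → go right; 53 > 7 → go right; 53 > 16 → go right; 53 > 21 → go right; 53 > 34 → go right; 53 > 40 → go right; 53 > 45 → go right; 53 > 51 → go right. Place as right child of 51.

42 53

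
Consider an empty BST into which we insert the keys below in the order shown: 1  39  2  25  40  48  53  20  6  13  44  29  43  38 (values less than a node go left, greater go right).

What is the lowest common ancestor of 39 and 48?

39

Resulting structure (node: left, right):
  1: L=–, R=39
  39: L=2, R=40
  2: L=–, R=25
  25: L=20, R=29
  40: L=–, R=48
  48: L=44, R=53
  53: L=–, R=–
  20: L=6, R=–
  6: L=–, R=13
  13: L=–, R=–
  44: L=43, R=–
  29: L=–, R=38
  43: L=–, R=–
  38: L=–, R=–

Path to 39: 1 → 39
Path to 48: 1 → 39 → 40 → 48
39 lies on both paths and is an ancestor of the other node.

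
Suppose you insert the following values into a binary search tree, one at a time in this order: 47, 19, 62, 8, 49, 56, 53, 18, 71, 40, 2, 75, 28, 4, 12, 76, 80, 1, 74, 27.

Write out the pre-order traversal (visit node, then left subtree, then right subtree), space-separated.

47 19 8 2 1 4 18 12 40 28 27 62 49 56 53 71 75 74 76 80

Resulting structure (node: left, right):
  47: L=19, R=62
  19: L=8, R=40
  62: L=49, R=71
  8: L=2, R=18
  49: L=–, R=56
  56: L=53, R=–
  53: L=–, R=–
  18: L=12, R=–
  71: L=–, R=75
  40: L=28, R=–
  2: L=1, R=4
  75: L=74, R=76
  28: L=27, R=–
  4: L=–, R=–
  12: L=–, R=–
  76: L=–, R=80
  80: L=–, R=–
  1: L=–, R=–
  74: L=–, R=–
  27: L=–, R=–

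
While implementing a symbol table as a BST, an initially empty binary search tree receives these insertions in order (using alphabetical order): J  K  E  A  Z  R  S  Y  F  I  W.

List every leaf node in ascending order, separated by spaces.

A I W

Insert J: tree is empty, so J becomes the root.
Insert K: K > J → go right. Place as right child of J.
Insert E: E < J → go left. Place as left child of J.
Insert A: A < J → go left; A < E → go left. Place as left child of E.
Insert Z: Z > J → go right; Z > K → go right. Place as right child of K.
Insert R: R > J → go right; R > K → go right; R < Z → go left. Place as left child of Z.
Insert S: S > J → go right; S > K → go right; S < Z → go left; S > R → go right. Place as right child of R.
Insert Y: Y > J → go right; Y > K → go right; Y < Z → go left; Y > R → go right; Y > S → go right. Place as right child of S.
Insert F: F < J → go left; F > E → go right. Place as right child of E.
Insert I: I < J → go left; I > E → go right; I > F → go right. Place as right child of F.
Insert W: W > J → go right; W > K → go right; W < Z → go left; W > R → go right; W > S → go right; W < Y → go left. Place as left child of Y.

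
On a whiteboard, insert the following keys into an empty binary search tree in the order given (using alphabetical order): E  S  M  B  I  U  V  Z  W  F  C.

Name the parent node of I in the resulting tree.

M

Insert E: tree is empty, so E becomes the root.
Insert S: S > E → go right. Place as right child of E.
Insert M: M > E → go right; M < S → go left. Place as left child of S.
Insert B: B < E → go left. Place as left child of E.
Insert I: I > E → go right; I < S → go left; I < M → go left. Place as left child of M.
Insert U: U > E → go right; U > S → go right. Place as right child of S.
Insert V: V > E → go right; V > S → go right; V > U → go right. Place as right child of U.
Insert Z: Z > E → go right; Z > S → go right; Z > U → go right; Z > V → go right. Place as right child of V.
Insert W: W > E → go right; W > S → go right; W > U → go right; W > V → go right; W < Z → go left. Place as left child of Z.
Insert F: F > E → go right; F < S → go left; F < M → go left; F < I → go left. Place as left child of I.
Insert C: C < E → go left; C > B → go right. Place as right child of B.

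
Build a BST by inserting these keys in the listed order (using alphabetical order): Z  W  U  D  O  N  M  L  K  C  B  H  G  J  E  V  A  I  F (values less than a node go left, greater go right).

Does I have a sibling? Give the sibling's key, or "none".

Resulting structure (node: left, right):
  Z: L=W, R=–
  W: L=U, R=–
  U: L=D, R=V
  D: L=C, R=O
  O: L=N, R=–
  N: L=M, R=–
  M: L=L, R=–
  L: L=K, R=–
  K: L=H, R=–
  C: L=B, R=–
  B: L=A, R=–
  H: L=G, R=J
  G: L=E, R=–
  J: L=I, R=–
  E: L=–, R=F
  V: L=–, R=–
  A: L=–, R=–
  I: L=–, R=–
  F: L=–, R=–

I's parent is J, which has only one child.

none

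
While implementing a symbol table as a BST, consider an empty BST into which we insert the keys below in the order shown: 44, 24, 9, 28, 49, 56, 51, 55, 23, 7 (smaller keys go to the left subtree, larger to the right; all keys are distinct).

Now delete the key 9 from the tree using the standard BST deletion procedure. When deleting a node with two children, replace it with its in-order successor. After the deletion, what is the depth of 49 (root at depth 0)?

44: root
24: left child of 44 (depth 1)
9: left child of 24 (depth 2)
28: right child of 24 (depth 2)
49: right child of 44 (depth 1)
56: right child of 49 (depth 2)
51: left child of 56 (depth 3)
55: right child of 51 (depth 4)
23: right child of 9 (depth 3)
7: left child of 9 (depth 3)

Delete 9 (two children — replace with in-order successor).
After deletion, path to 49: 44 → 49.

1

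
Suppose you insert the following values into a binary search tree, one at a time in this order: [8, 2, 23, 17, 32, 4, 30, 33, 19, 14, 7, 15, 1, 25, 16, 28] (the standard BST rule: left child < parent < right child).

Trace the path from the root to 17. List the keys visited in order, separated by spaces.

Resulting structure (node: left, right):
  8: L=2, R=23
  2: L=1, R=4
  23: L=17, R=32
  17: L=14, R=19
  32: L=30, R=33
  4: L=–, R=7
  30: L=25, R=–
  33: L=–, R=–
  19: L=–, R=–
  14: L=–, R=15
  7: L=–, R=–
  15: L=–, R=16
  1: L=–, R=–
  25: L=–, R=28
  16: L=–, R=–
  28: L=–, R=–

8 23 17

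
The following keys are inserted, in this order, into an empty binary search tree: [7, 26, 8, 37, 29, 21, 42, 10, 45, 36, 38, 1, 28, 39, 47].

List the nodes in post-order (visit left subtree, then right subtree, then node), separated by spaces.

Insert 7: tree is empty, so 7 becomes the root.
Insert 26: 26 > 7 → go right. Place as right child of 7.
Insert 8: 8 > 7 → go right; 8 < 26 → go left. Place as left child of 26.
Insert 37: 37 > 7 → go right; 37 > 26 → go right. Place as right child of 26.
Insert 29: 29 > 7 → go right; 29 > 26 → go right; 29 < 37 → go left. Place as left child of 37.
Insert 21: 21 > 7 → go right; 21 < 26 → go left; 21 > 8 → go right. Place as right child of 8.
Insert 42: 42 > 7 → go right; 42 > 26 → go right; 42 > 37 → go right. Place as right child of 37.
Insert 10: 10 > 7 → go right; 10 < 26 → go left; 10 > 8 → go right; 10 < 21 → go left. Place as left child of 21.
Insert 45: 45 > 7 → go right; 45 > 26 → go right; 45 > 37 → go right; 45 > 42 → go right. Place as right child of 42.
Insert 36: 36 > 7 → go right; 36 > 26 → go right; 36 < 37 → go left; 36 > 29 → go right. Place as right child of 29.
Insert 38: 38 > 7 → go right; 38 > 26 → go right; 38 > 37 → go right; 38 < 42 → go left. Place as left child of 42.
Insert 1: 1 < 7 → go left. Place as left child of 7.
Insert 28: 28 > 7 → go right; 28 > 26 → go right; 28 < 37 → go left; 28 < 29 → go left. Place as left child of 29.
Insert 39: 39 > 7 → go right; 39 > 26 → go right; 39 > 37 → go right; 39 < 42 → go left; 39 > 38 → go right. Place as right child of 38.
Insert 47: 47 > 7 → go right; 47 > 26 → go right; 47 > 37 → go right; 47 > 42 → go right; 47 > 45 → go right. Place as right child of 45.

1 10 21 8 28 36 29 39 38 47 45 42 37 26 7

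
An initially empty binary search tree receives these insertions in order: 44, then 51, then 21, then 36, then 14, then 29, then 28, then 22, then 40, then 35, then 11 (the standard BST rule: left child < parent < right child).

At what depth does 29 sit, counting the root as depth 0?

Insert 44: tree is empty, so 44 becomes the root.
Insert 51: 51 > 44 → go right. Place as right child of 44.
Insert 21: 21 < 44 → go left. Place as left child of 44.
Insert 36: 36 < 44 → go left; 36 > 21 → go right. Place as right child of 21.
Insert 14: 14 < 44 → go left; 14 < 21 → go left. Place as left child of 21.
Insert 29: 29 < 44 → go left; 29 > 21 → go right; 29 < 36 → go left. Place as left child of 36.
Insert 28: 28 < 44 → go left; 28 > 21 → go right; 28 < 36 → go left; 28 < 29 → go left. Place as left child of 29.
Insert 22: 22 < 44 → go left; 22 > 21 → go right; 22 < 36 → go left; 22 < 29 → go left; 22 < 28 → go left. Place as left child of 28.
Insert 40: 40 < 44 → go left; 40 > 21 → go right; 40 > 36 → go right. Place as right child of 36.
Insert 35: 35 < 44 → go left; 35 > 21 → go right; 35 < 36 → go left; 35 > 29 → go right. Place as right child of 29.
Insert 11: 11 < 44 → go left; 11 < 21 → go left; 11 < 14 → go left. Place as left child of 14.

Path to 29: 44 → 21 → 36 → 29, which is 3 edges.

3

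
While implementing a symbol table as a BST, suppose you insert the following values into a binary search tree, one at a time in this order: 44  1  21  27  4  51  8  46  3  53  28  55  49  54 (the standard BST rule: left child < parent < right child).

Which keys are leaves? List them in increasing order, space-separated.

Resulting structure (node: left, right):
  44: L=1, R=51
  1: L=–, R=21
  21: L=4, R=27
  27: L=–, R=28
  4: L=3, R=8
  51: L=46, R=53
  8: L=–, R=–
  46: L=–, R=49
  3: L=–, R=–
  53: L=–, R=55
  28: L=–, R=–
  55: L=54, R=–
  49: L=–, R=–
  54: L=–, R=–

3 8 28 49 54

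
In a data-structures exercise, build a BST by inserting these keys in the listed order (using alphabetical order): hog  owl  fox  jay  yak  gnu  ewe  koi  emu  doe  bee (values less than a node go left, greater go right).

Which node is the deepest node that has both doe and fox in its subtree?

hog: root
owl: right child of hog (depth 1)
fox: left child of hog (depth 1)
jay: left child of owl (depth 2)
yak: right child of owl (depth 2)
gnu: right child of fox (depth 2)
ewe: left child of fox (depth 2)
koi: right child of jay (depth 3)
emu: left child of ewe (depth 3)
doe: left child of emu (depth 4)
bee: left child of doe (depth 5)

Path to doe: hog → fox → ewe → emu → doe
Path to fox: hog → fox
fox lies on both paths and is an ancestor of the other node.

fox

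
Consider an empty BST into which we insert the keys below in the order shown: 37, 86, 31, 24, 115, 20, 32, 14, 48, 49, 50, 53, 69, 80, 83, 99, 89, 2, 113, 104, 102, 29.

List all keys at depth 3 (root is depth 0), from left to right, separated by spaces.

Insert 37: tree is empty, so 37 becomes the root.
Insert 86: 86 > 37 → go right. Place as right child of 37.
Insert 31: 31 < 37 → go left. Place as left child of 37.
Insert 24: 24 < 37 → go left; 24 < 31 → go left. Place as left child of 31.
Insert 115: 115 > 37 → go right; 115 > 86 → go right. Place as right child of 86.
Insert 20: 20 < 37 → go left; 20 < 31 → go left; 20 < 24 → go left. Place as left child of 24.
Insert 32: 32 < 37 → go left; 32 > 31 → go right. Place as right child of 31.
Insert 14: 14 < 37 → go left; 14 < 31 → go left; 14 < 24 → go left; 14 < 20 → go left. Place as left child of 20.
Insert 48: 48 > 37 → go right; 48 < 86 → go left. Place as left child of 86.
Insert 49: 49 > 37 → go right; 49 < 86 → go left; 49 > 48 → go right. Place as right child of 48.
Insert 50: 50 > 37 → go right; 50 < 86 → go left; 50 > 48 → go right; 50 > 49 → go right. Place as right child of 49.
Insert 53: 53 > 37 → go right; 53 < 86 → go left; 53 > 48 → go right; 53 > 49 → go right; 53 > 50 → go right. Place as right child of 50.
Insert 69: 69 > 37 → go right; 69 < 86 → go left; 69 > 48 → go right; 69 > 49 → go right; 69 > 50 → go right; 69 > 53 → go right. Place as right child of 53.
Insert 80: 80 > 37 → go right; 80 < 86 → go left; 80 > 48 → go right; 80 > 49 → go right; 80 > 50 → go right; 80 > 53 → go right; 80 > 69 → go right. Place as right child of 69.
Insert 83: 83 > 37 → go right; 83 < 86 → go left; 83 > 48 → go right; 83 > 49 → go right; 83 > 50 → go right; 83 > 53 → go right; 83 > 69 → go right; 83 > 80 → go right. Place as right child of 80.
Insert 99: 99 > 37 → go right; 99 > 86 → go right; 99 < 115 → go left. Place as left child of 115.
Insert 89: 89 > 37 → go right; 89 > 86 → go right; 89 < 115 → go left; 89 < 99 → go left. Place as left child of 99.
Insert 2: 2 < 37 → go left; 2 < 31 → go left; 2 < 24 → go left; 2 < 20 → go left; 2 < 14 → go left. Place as left child of 14.
Insert 113: 113 > 37 → go right; 113 > 86 → go right; 113 < 115 → go left; 113 > 99 → go right. Place as right child of 99.
Insert 104: 104 > 37 → go right; 104 > 86 → go right; 104 < 115 → go left; 104 > 99 → go right; 104 < 113 → go left. Place as left child of 113.
Insert 102: 102 > 37 → go right; 102 > 86 → go right; 102 < 115 → go left; 102 > 99 → go right; 102 < 113 → go left; 102 < 104 → go left. Place as left child of 104.
Insert 29: 29 < 37 → go left; 29 < 31 → go left; 29 > 24 → go right. Place as right child of 24.

20 29 49 99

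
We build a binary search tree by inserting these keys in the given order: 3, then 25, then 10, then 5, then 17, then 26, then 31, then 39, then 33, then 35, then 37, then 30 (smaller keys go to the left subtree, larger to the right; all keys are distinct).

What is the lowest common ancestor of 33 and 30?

31

3: root
25: right child of 3 (depth 1)
10: left child of 25 (depth 2)
5: left child of 10 (depth 3)
17: right child of 10 (depth 3)
26: right child of 25 (depth 2)
31: right child of 26 (depth 3)
39: right child of 31 (depth 4)
33: left child of 39 (depth 5)
35: right child of 33 (depth 6)
37: right child of 35 (depth 7)
30: left child of 31 (depth 4)

Path to 33: 3 → 25 → 26 → 31 → 39 → 33
Path to 30: 3 → 25 → 26 → 31 → 30
The paths share a prefix ending at 31, then split left and right.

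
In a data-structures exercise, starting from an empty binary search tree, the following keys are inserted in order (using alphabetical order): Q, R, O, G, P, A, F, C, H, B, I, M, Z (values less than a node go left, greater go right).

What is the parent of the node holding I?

H

Insert Q: tree is empty, so Q becomes the root.
Insert R: R > Q → go right. Place as right child of Q.
Insert O: O < Q → go left. Place as left child of Q.
Insert G: G < Q → go left; G < O → go left. Place as left child of O.
Insert P: P < Q → go left; P > O → go right. Place as right child of O.
Insert A: A < Q → go left; A < O → go left; A < G → go left. Place as left child of G.
Insert F: F < Q → go left; F < O → go left; F < G → go left; F > A → go right. Place as right child of A.
Insert C: C < Q → go left; C < O → go left; C < G → go left; C > A → go right; C < F → go left. Place as left child of F.
Insert H: H < Q → go left; H < O → go left; H > G → go right. Place as right child of G.
Insert B: B < Q → go left; B < O → go left; B < G → go left; B > A → go right; B < F → go left; B < C → go left. Place as left child of C.
Insert I: I < Q → go left; I < O → go left; I > G → go right; I > H → go right. Place as right child of H.
Insert M: M < Q → go left; M < O → go left; M > G → go right; M > H → go right; M > I → go right. Place as right child of I.
Insert Z: Z > Q → go right; Z > R → go right. Place as right child of R.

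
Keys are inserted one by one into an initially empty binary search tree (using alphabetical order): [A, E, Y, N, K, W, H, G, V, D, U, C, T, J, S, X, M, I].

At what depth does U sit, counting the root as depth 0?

Resulting structure (node: left, right):
  A: L=–, R=E
  E: L=D, R=Y
  Y: L=N, R=–
  N: L=K, R=W
  K: L=H, R=M
  W: L=V, R=X
  H: L=G, R=J
  G: L=–, R=–
  V: L=U, R=–
  D: L=C, R=–
  U: L=T, R=–
  C: L=–, R=–
  T: L=S, R=–
  J: L=I, R=–
  S: L=–, R=–
  X: L=–, R=–
  M: L=–, R=–
  I: L=–, R=–

Path to U: A → E → Y → N → W → V → U, which is 6 edges.

6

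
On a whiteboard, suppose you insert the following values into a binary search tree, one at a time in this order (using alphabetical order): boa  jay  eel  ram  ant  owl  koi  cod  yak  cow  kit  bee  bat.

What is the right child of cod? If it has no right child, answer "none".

Insert boa: tree is empty, so boa becomes the root.
Insert jay: jay > boa → go right. Place as right child of boa.
Insert eel: eel > boa → go right; eel < jay → go left. Place as left child of jay.
Insert ram: ram > boa → go right; ram > jay → go right. Place as right child of jay.
Insert ant: ant < boa → go left. Place as left child of boa.
Insert owl: owl > boa → go right; owl > jay → go right; owl < ram → go left. Place as left child of ram.
Insert koi: koi > boa → go right; koi > jay → go right; koi < ram → go left; koi < owl → go left. Place as left child of owl.
Insert cod: cod > boa → go right; cod < jay → go left; cod < eel → go left. Place as left child of eel.
Insert yak: yak > boa → go right; yak > jay → go right; yak > ram → go right. Place as right child of ram.
Insert cow: cow > boa → go right; cow < jay → go left; cow < eel → go left; cow > cod → go right. Place as right child of cod.
Insert kit: kit > boa → go right; kit > jay → go right; kit < ram → go left; kit < owl → go left; kit < koi → go left. Place as left child of koi.
Insert bee: bee < boa → go left; bee > ant → go right. Place as right child of ant.
Insert bat: bat < boa → go left; bat > ant → go right; bat < bee → go left. Place as left child of bee.

cow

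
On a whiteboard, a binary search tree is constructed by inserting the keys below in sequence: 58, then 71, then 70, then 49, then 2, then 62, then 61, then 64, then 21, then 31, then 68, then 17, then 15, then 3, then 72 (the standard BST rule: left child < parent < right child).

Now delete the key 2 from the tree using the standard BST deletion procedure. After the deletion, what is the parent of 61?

62

58: root
71: right child of 58 (depth 1)
70: left child of 71 (depth 2)
49: left child of 58 (depth 1)
2: left child of 49 (depth 2)
62: left child of 70 (depth 3)
61: left child of 62 (depth 4)
64: right child of 62 (depth 4)
21: right child of 2 (depth 3)
31: right child of 21 (depth 4)
68: right child of 64 (depth 5)
17: left child of 21 (depth 4)
15: left child of 17 (depth 5)
3: left child of 15 (depth 6)
72: right child of 71 (depth 2)

Delete 2 (at most one child — splice it out).
After deletion, 61's parent is 62.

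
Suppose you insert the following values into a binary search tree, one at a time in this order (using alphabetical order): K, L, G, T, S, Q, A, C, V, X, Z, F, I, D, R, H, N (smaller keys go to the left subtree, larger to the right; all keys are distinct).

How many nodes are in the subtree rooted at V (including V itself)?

3

Insert K: tree is empty, so K becomes the root.
Insert L: L > K → go right. Place as right child of K.
Insert G: G < K → go left. Place as left child of K.
Insert T: T > K → go right; T > L → go right. Place as right child of L.
Insert S: S > K → go right; S > L → go right; S < T → go left. Place as left child of T.
Insert Q: Q > K → go right; Q > L → go right; Q < T → go left; Q < S → go left. Place as left child of S.
Insert A: A < K → go left; A < G → go left. Place as left child of G.
Insert C: C < K → go left; C < G → go left; C > A → go right. Place as right child of A.
Insert V: V > K → go right; V > L → go right; V > T → go right. Place as right child of T.
Insert X: X > K → go right; X > L → go right; X > T → go right; X > V → go right. Place as right child of V.
Insert Z: Z > K → go right; Z > L → go right; Z > T → go right; Z > V → go right; Z > X → go right. Place as right child of X.
Insert F: F < K → go left; F < G → go left; F > A → go right; F > C → go right. Place as right child of C.
Insert I: I < K → go left; I > G → go right. Place as right child of G.
Insert D: D < K → go left; D < G → go left; D > A → go right; D > C → go right; D < F → go left. Place as left child of F.
Insert R: R > K → go right; R > L → go right; R < T → go left; R < S → go left; R > Q → go right. Place as right child of Q.
Insert H: H < K → go left; H > G → go right; H < I → go left. Place as left child of I.
Insert N: N > K → go right; N > L → go right; N < T → go left; N < S → go left; N < Q → go left. Place as left child of Q.

Subtree rooted at V contains: V, X, Z — 3 nodes.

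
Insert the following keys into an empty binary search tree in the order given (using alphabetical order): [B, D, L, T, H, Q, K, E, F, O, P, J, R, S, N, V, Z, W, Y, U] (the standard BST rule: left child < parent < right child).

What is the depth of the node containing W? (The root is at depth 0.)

Insert B: tree is empty, so B becomes the root.
Insert D: D > B → go right. Place as right child of B.
Insert L: L > B → go right; L > D → go right. Place as right child of D.
Insert T: T > B → go right; T > D → go right; T > L → go right. Place as right child of L.
Insert H: H > B → go right; H > D → go right; H < L → go left. Place as left child of L.
Insert Q: Q > B → go right; Q > D → go right; Q > L → go right; Q < T → go left. Place as left child of T.
Insert K: K > B → go right; K > D → go right; K < L → go left; K > H → go right. Place as right child of H.
Insert E: E > B → go right; E > D → go right; E < L → go left; E < H → go left. Place as left child of H.
Insert F: F > B → go right; F > D → go right; F < L → go left; F < H → go left; F > E → go right. Place as right child of E.
Insert O: O > B → go right; O > D → go right; O > L → go right; O < T → go left; O < Q → go left. Place as left child of Q.
Insert P: P > B → go right; P > D → go right; P > L → go right; P < T → go left; P < Q → go left; P > O → go right. Place as right child of O.
Insert J: J > B → go right; J > D → go right; J < L → go left; J > H → go right; J < K → go left. Place as left child of K.
Insert R: R > B → go right; R > D → go right; R > L → go right; R < T → go left; R > Q → go right. Place as right child of Q.
Insert S: S > B → go right; S > D → go right; S > L → go right; S < T → go left; S > Q → go right; S > R → go right. Place as right child of R.
Insert N: N > B → go right; N > D → go right; N > L → go right; N < T → go left; N < Q → go left; N < O → go left. Place as left child of O.
Insert V: V > B → go right; V > D → go right; V > L → go right; V > T → go right. Place as right child of T.
Insert Z: Z > B → go right; Z > D → go right; Z > L → go right; Z > T → go right; Z > V → go right. Place as right child of V.
Insert W: W > B → go right; W > D → go right; W > L → go right; W > T → go right; W > V → go right; W < Z → go left. Place as left child of Z.
Insert Y: Y > B → go right; Y > D → go right; Y > L → go right; Y > T → go right; Y > V → go right; Y < Z → go left; Y > W → go right. Place as right child of W.
Insert U: U > B → go right; U > D → go right; U > L → go right; U > T → go right; U < V → go left. Place as left child of V.

Path to W: B → D → L → T → V → Z → W, which is 6 edges.

6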